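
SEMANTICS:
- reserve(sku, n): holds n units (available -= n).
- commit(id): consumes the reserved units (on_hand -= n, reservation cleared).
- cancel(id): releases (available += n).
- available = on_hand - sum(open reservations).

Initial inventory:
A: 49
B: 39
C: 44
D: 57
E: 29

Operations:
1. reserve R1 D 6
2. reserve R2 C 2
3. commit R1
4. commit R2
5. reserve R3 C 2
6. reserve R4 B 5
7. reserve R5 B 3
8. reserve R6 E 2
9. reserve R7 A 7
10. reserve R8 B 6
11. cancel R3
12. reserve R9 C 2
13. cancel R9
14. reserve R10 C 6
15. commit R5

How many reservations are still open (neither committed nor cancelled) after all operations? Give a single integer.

Answer: 5

Derivation:
Step 1: reserve R1 D 6 -> on_hand[A=49 B=39 C=44 D=57 E=29] avail[A=49 B=39 C=44 D=51 E=29] open={R1}
Step 2: reserve R2 C 2 -> on_hand[A=49 B=39 C=44 D=57 E=29] avail[A=49 B=39 C=42 D=51 E=29] open={R1,R2}
Step 3: commit R1 -> on_hand[A=49 B=39 C=44 D=51 E=29] avail[A=49 B=39 C=42 D=51 E=29] open={R2}
Step 4: commit R2 -> on_hand[A=49 B=39 C=42 D=51 E=29] avail[A=49 B=39 C=42 D=51 E=29] open={}
Step 5: reserve R3 C 2 -> on_hand[A=49 B=39 C=42 D=51 E=29] avail[A=49 B=39 C=40 D=51 E=29] open={R3}
Step 6: reserve R4 B 5 -> on_hand[A=49 B=39 C=42 D=51 E=29] avail[A=49 B=34 C=40 D=51 E=29] open={R3,R4}
Step 7: reserve R5 B 3 -> on_hand[A=49 B=39 C=42 D=51 E=29] avail[A=49 B=31 C=40 D=51 E=29] open={R3,R4,R5}
Step 8: reserve R6 E 2 -> on_hand[A=49 B=39 C=42 D=51 E=29] avail[A=49 B=31 C=40 D=51 E=27] open={R3,R4,R5,R6}
Step 9: reserve R7 A 7 -> on_hand[A=49 B=39 C=42 D=51 E=29] avail[A=42 B=31 C=40 D=51 E=27] open={R3,R4,R5,R6,R7}
Step 10: reserve R8 B 6 -> on_hand[A=49 B=39 C=42 D=51 E=29] avail[A=42 B=25 C=40 D=51 E=27] open={R3,R4,R5,R6,R7,R8}
Step 11: cancel R3 -> on_hand[A=49 B=39 C=42 D=51 E=29] avail[A=42 B=25 C=42 D=51 E=27] open={R4,R5,R6,R7,R8}
Step 12: reserve R9 C 2 -> on_hand[A=49 B=39 C=42 D=51 E=29] avail[A=42 B=25 C=40 D=51 E=27] open={R4,R5,R6,R7,R8,R9}
Step 13: cancel R9 -> on_hand[A=49 B=39 C=42 D=51 E=29] avail[A=42 B=25 C=42 D=51 E=27] open={R4,R5,R6,R7,R8}
Step 14: reserve R10 C 6 -> on_hand[A=49 B=39 C=42 D=51 E=29] avail[A=42 B=25 C=36 D=51 E=27] open={R10,R4,R5,R6,R7,R8}
Step 15: commit R5 -> on_hand[A=49 B=36 C=42 D=51 E=29] avail[A=42 B=25 C=36 D=51 E=27] open={R10,R4,R6,R7,R8}
Open reservations: ['R10', 'R4', 'R6', 'R7', 'R8'] -> 5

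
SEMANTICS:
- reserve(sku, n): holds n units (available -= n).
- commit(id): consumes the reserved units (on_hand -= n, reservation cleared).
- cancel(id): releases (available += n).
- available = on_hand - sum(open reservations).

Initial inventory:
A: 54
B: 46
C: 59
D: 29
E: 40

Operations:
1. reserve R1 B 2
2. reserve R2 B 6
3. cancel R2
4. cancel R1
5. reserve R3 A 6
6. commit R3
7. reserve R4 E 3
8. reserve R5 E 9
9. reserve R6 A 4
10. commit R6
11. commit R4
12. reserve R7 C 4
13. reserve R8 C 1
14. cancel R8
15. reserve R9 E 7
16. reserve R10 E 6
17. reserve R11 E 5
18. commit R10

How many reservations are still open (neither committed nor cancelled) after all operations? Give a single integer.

Step 1: reserve R1 B 2 -> on_hand[A=54 B=46 C=59 D=29 E=40] avail[A=54 B=44 C=59 D=29 E=40] open={R1}
Step 2: reserve R2 B 6 -> on_hand[A=54 B=46 C=59 D=29 E=40] avail[A=54 B=38 C=59 D=29 E=40] open={R1,R2}
Step 3: cancel R2 -> on_hand[A=54 B=46 C=59 D=29 E=40] avail[A=54 B=44 C=59 D=29 E=40] open={R1}
Step 4: cancel R1 -> on_hand[A=54 B=46 C=59 D=29 E=40] avail[A=54 B=46 C=59 D=29 E=40] open={}
Step 5: reserve R3 A 6 -> on_hand[A=54 B=46 C=59 D=29 E=40] avail[A=48 B=46 C=59 D=29 E=40] open={R3}
Step 6: commit R3 -> on_hand[A=48 B=46 C=59 D=29 E=40] avail[A=48 B=46 C=59 D=29 E=40] open={}
Step 7: reserve R4 E 3 -> on_hand[A=48 B=46 C=59 D=29 E=40] avail[A=48 B=46 C=59 D=29 E=37] open={R4}
Step 8: reserve R5 E 9 -> on_hand[A=48 B=46 C=59 D=29 E=40] avail[A=48 B=46 C=59 D=29 E=28] open={R4,R5}
Step 9: reserve R6 A 4 -> on_hand[A=48 B=46 C=59 D=29 E=40] avail[A=44 B=46 C=59 D=29 E=28] open={R4,R5,R6}
Step 10: commit R6 -> on_hand[A=44 B=46 C=59 D=29 E=40] avail[A=44 B=46 C=59 D=29 E=28] open={R4,R5}
Step 11: commit R4 -> on_hand[A=44 B=46 C=59 D=29 E=37] avail[A=44 B=46 C=59 D=29 E=28] open={R5}
Step 12: reserve R7 C 4 -> on_hand[A=44 B=46 C=59 D=29 E=37] avail[A=44 B=46 C=55 D=29 E=28] open={R5,R7}
Step 13: reserve R8 C 1 -> on_hand[A=44 B=46 C=59 D=29 E=37] avail[A=44 B=46 C=54 D=29 E=28] open={R5,R7,R8}
Step 14: cancel R8 -> on_hand[A=44 B=46 C=59 D=29 E=37] avail[A=44 B=46 C=55 D=29 E=28] open={R5,R7}
Step 15: reserve R9 E 7 -> on_hand[A=44 B=46 C=59 D=29 E=37] avail[A=44 B=46 C=55 D=29 E=21] open={R5,R7,R9}
Step 16: reserve R10 E 6 -> on_hand[A=44 B=46 C=59 D=29 E=37] avail[A=44 B=46 C=55 D=29 E=15] open={R10,R5,R7,R9}
Step 17: reserve R11 E 5 -> on_hand[A=44 B=46 C=59 D=29 E=37] avail[A=44 B=46 C=55 D=29 E=10] open={R10,R11,R5,R7,R9}
Step 18: commit R10 -> on_hand[A=44 B=46 C=59 D=29 E=31] avail[A=44 B=46 C=55 D=29 E=10] open={R11,R5,R7,R9}
Open reservations: ['R11', 'R5', 'R7', 'R9'] -> 4

Answer: 4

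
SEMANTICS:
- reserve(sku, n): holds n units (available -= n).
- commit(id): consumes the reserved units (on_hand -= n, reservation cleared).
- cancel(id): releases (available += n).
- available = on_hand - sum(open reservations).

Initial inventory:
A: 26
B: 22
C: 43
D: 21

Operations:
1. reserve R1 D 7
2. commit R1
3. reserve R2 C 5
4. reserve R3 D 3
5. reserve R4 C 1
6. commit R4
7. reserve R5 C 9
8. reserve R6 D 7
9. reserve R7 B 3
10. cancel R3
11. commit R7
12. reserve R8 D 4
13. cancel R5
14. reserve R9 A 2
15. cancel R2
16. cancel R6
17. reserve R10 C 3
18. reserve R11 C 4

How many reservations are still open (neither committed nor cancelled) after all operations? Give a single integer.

Step 1: reserve R1 D 7 -> on_hand[A=26 B=22 C=43 D=21] avail[A=26 B=22 C=43 D=14] open={R1}
Step 2: commit R1 -> on_hand[A=26 B=22 C=43 D=14] avail[A=26 B=22 C=43 D=14] open={}
Step 3: reserve R2 C 5 -> on_hand[A=26 B=22 C=43 D=14] avail[A=26 B=22 C=38 D=14] open={R2}
Step 4: reserve R3 D 3 -> on_hand[A=26 B=22 C=43 D=14] avail[A=26 B=22 C=38 D=11] open={R2,R3}
Step 5: reserve R4 C 1 -> on_hand[A=26 B=22 C=43 D=14] avail[A=26 B=22 C=37 D=11] open={R2,R3,R4}
Step 6: commit R4 -> on_hand[A=26 B=22 C=42 D=14] avail[A=26 B=22 C=37 D=11] open={R2,R3}
Step 7: reserve R5 C 9 -> on_hand[A=26 B=22 C=42 D=14] avail[A=26 B=22 C=28 D=11] open={R2,R3,R5}
Step 8: reserve R6 D 7 -> on_hand[A=26 B=22 C=42 D=14] avail[A=26 B=22 C=28 D=4] open={R2,R3,R5,R6}
Step 9: reserve R7 B 3 -> on_hand[A=26 B=22 C=42 D=14] avail[A=26 B=19 C=28 D=4] open={R2,R3,R5,R6,R7}
Step 10: cancel R3 -> on_hand[A=26 B=22 C=42 D=14] avail[A=26 B=19 C=28 D=7] open={R2,R5,R6,R7}
Step 11: commit R7 -> on_hand[A=26 B=19 C=42 D=14] avail[A=26 B=19 C=28 D=7] open={R2,R5,R6}
Step 12: reserve R8 D 4 -> on_hand[A=26 B=19 C=42 D=14] avail[A=26 B=19 C=28 D=3] open={R2,R5,R6,R8}
Step 13: cancel R5 -> on_hand[A=26 B=19 C=42 D=14] avail[A=26 B=19 C=37 D=3] open={R2,R6,R8}
Step 14: reserve R9 A 2 -> on_hand[A=26 B=19 C=42 D=14] avail[A=24 B=19 C=37 D=3] open={R2,R6,R8,R9}
Step 15: cancel R2 -> on_hand[A=26 B=19 C=42 D=14] avail[A=24 B=19 C=42 D=3] open={R6,R8,R9}
Step 16: cancel R6 -> on_hand[A=26 B=19 C=42 D=14] avail[A=24 B=19 C=42 D=10] open={R8,R9}
Step 17: reserve R10 C 3 -> on_hand[A=26 B=19 C=42 D=14] avail[A=24 B=19 C=39 D=10] open={R10,R8,R9}
Step 18: reserve R11 C 4 -> on_hand[A=26 B=19 C=42 D=14] avail[A=24 B=19 C=35 D=10] open={R10,R11,R8,R9}
Open reservations: ['R10', 'R11', 'R8', 'R9'] -> 4

Answer: 4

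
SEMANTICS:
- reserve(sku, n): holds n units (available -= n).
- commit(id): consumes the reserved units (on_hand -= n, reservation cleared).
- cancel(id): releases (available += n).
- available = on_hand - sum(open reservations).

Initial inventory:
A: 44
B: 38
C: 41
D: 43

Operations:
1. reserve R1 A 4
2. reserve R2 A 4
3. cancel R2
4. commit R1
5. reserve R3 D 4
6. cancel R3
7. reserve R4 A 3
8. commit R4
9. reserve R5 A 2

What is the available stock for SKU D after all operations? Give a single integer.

Answer: 43

Derivation:
Step 1: reserve R1 A 4 -> on_hand[A=44 B=38 C=41 D=43] avail[A=40 B=38 C=41 D=43] open={R1}
Step 2: reserve R2 A 4 -> on_hand[A=44 B=38 C=41 D=43] avail[A=36 B=38 C=41 D=43] open={R1,R2}
Step 3: cancel R2 -> on_hand[A=44 B=38 C=41 D=43] avail[A=40 B=38 C=41 D=43] open={R1}
Step 4: commit R1 -> on_hand[A=40 B=38 C=41 D=43] avail[A=40 B=38 C=41 D=43] open={}
Step 5: reserve R3 D 4 -> on_hand[A=40 B=38 C=41 D=43] avail[A=40 B=38 C=41 D=39] open={R3}
Step 6: cancel R3 -> on_hand[A=40 B=38 C=41 D=43] avail[A=40 B=38 C=41 D=43] open={}
Step 7: reserve R4 A 3 -> on_hand[A=40 B=38 C=41 D=43] avail[A=37 B=38 C=41 D=43] open={R4}
Step 8: commit R4 -> on_hand[A=37 B=38 C=41 D=43] avail[A=37 B=38 C=41 D=43] open={}
Step 9: reserve R5 A 2 -> on_hand[A=37 B=38 C=41 D=43] avail[A=35 B=38 C=41 D=43] open={R5}
Final available[D] = 43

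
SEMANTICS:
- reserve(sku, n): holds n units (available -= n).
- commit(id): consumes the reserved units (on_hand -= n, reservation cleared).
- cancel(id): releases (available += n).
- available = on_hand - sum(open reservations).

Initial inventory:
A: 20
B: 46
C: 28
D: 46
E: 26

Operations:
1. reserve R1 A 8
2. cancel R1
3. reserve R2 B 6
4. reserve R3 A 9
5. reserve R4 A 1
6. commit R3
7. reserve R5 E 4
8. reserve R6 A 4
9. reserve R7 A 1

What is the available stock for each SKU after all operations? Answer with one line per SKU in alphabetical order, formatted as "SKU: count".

Step 1: reserve R1 A 8 -> on_hand[A=20 B=46 C=28 D=46 E=26] avail[A=12 B=46 C=28 D=46 E=26] open={R1}
Step 2: cancel R1 -> on_hand[A=20 B=46 C=28 D=46 E=26] avail[A=20 B=46 C=28 D=46 E=26] open={}
Step 3: reserve R2 B 6 -> on_hand[A=20 B=46 C=28 D=46 E=26] avail[A=20 B=40 C=28 D=46 E=26] open={R2}
Step 4: reserve R3 A 9 -> on_hand[A=20 B=46 C=28 D=46 E=26] avail[A=11 B=40 C=28 D=46 E=26] open={R2,R3}
Step 5: reserve R4 A 1 -> on_hand[A=20 B=46 C=28 D=46 E=26] avail[A=10 B=40 C=28 D=46 E=26] open={R2,R3,R4}
Step 6: commit R3 -> on_hand[A=11 B=46 C=28 D=46 E=26] avail[A=10 B=40 C=28 D=46 E=26] open={R2,R4}
Step 7: reserve R5 E 4 -> on_hand[A=11 B=46 C=28 D=46 E=26] avail[A=10 B=40 C=28 D=46 E=22] open={R2,R4,R5}
Step 8: reserve R6 A 4 -> on_hand[A=11 B=46 C=28 D=46 E=26] avail[A=6 B=40 C=28 D=46 E=22] open={R2,R4,R5,R6}
Step 9: reserve R7 A 1 -> on_hand[A=11 B=46 C=28 D=46 E=26] avail[A=5 B=40 C=28 D=46 E=22] open={R2,R4,R5,R6,R7}

Answer: A: 5
B: 40
C: 28
D: 46
E: 22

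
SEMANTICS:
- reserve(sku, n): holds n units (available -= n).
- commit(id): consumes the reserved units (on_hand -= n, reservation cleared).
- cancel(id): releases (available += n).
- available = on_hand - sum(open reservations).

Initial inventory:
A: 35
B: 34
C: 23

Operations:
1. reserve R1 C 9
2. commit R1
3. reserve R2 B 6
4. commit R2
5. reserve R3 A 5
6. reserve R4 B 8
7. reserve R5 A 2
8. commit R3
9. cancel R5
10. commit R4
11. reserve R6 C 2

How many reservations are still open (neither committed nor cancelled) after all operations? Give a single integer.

Answer: 1

Derivation:
Step 1: reserve R1 C 9 -> on_hand[A=35 B=34 C=23] avail[A=35 B=34 C=14] open={R1}
Step 2: commit R1 -> on_hand[A=35 B=34 C=14] avail[A=35 B=34 C=14] open={}
Step 3: reserve R2 B 6 -> on_hand[A=35 B=34 C=14] avail[A=35 B=28 C=14] open={R2}
Step 4: commit R2 -> on_hand[A=35 B=28 C=14] avail[A=35 B=28 C=14] open={}
Step 5: reserve R3 A 5 -> on_hand[A=35 B=28 C=14] avail[A=30 B=28 C=14] open={R3}
Step 6: reserve R4 B 8 -> on_hand[A=35 B=28 C=14] avail[A=30 B=20 C=14] open={R3,R4}
Step 7: reserve R5 A 2 -> on_hand[A=35 B=28 C=14] avail[A=28 B=20 C=14] open={R3,R4,R5}
Step 8: commit R3 -> on_hand[A=30 B=28 C=14] avail[A=28 B=20 C=14] open={R4,R5}
Step 9: cancel R5 -> on_hand[A=30 B=28 C=14] avail[A=30 B=20 C=14] open={R4}
Step 10: commit R4 -> on_hand[A=30 B=20 C=14] avail[A=30 B=20 C=14] open={}
Step 11: reserve R6 C 2 -> on_hand[A=30 B=20 C=14] avail[A=30 B=20 C=12] open={R6}
Open reservations: ['R6'] -> 1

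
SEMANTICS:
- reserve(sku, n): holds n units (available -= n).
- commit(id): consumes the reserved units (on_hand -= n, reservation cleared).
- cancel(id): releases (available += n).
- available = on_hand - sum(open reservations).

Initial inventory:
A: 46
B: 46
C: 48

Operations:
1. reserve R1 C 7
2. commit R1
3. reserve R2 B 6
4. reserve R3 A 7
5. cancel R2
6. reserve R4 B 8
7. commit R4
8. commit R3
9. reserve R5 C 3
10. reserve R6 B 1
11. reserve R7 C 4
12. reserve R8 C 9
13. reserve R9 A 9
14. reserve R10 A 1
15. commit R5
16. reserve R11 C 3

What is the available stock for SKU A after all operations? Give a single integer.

Step 1: reserve R1 C 7 -> on_hand[A=46 B=46 C=48] avail[A=46 B=46 C=41] open={R1}
Step 2: commit R1 -> on_hand[A=46 B=46 C=41] avail[A=46 B=46 C=41] open={}
Step 3: reserve R2 B 6 -> on_hand[A=46 B=46 C=41] avail[A=46 B=40 C=41] open={R2}
Step 4: reserve R3 A 7 -> on_hand[A=46 B=46 C=41] avail[A=39 B=40 C=41] open={R2,R3}
Step 5: cancel R2 -> on_hand[A=46 B=46 C=41] avail[A=39 B=46 C=41] open={R3}
Step 6: reserve R4 B 8 -> on_hand[A=46 B=46 C=41] avail[A=39 B=38 C=41] open={R3,R4}
Step 7: commit R4 -> on_hand[A=46 B=38 C=41] avail[A=39 B=38 C=41] open={R3}
Step 8: commit R3 -> on_hand[A=39 B=38 C=41] avail[A=39 B=38 C=41] open={}
Step 9: reserve R5 C 3 -> on_hand[A=39 B=38 C=41] avail[A=39 B=38 C=38] open={R5}
Step 10: reserve R6 B 1 -> on_hand[A=39 B=38 C=41] avail[A=39 B=37 C=38] open={R5,R6}
Step 11: reserve R7 C 4 -> on_hand[A=39 B=38 C=41] avail[A=39 B=37 C=34] open={R5,R6,R7}
Step 12: reserve R8 C 9 -> on_hand[A=39 B=38 C=41] avail[A=39 B=37 C=25] open={R5,R6,R7,R8}
Step 13: reserve R9 A 9 -> on_hand[A=39 B=38 C=41] avail[A=30 B=37 C=25] open={R5,R6,R7,R8,R9}
Step 14: reserve R10 A 1 -> on_hand[A=39 B=38 C=41] avail[A=29 B=37 C=25] open={R10,R5,R6,R7,R8,R9}
Step 15: commit R5 -> on_hand[A=39 B=38 C=38] avail[A=29 B=37 C=25] open={R10,R6,R7,R8,R9}
Step 16: reserve R11 C 3 -> on_hand[A=39 B=38 C=38] avail[A=29 B=37 C=22] open={R10,R11,R6,R7,R8,R9}
Final available[A] = 29

Answer: 29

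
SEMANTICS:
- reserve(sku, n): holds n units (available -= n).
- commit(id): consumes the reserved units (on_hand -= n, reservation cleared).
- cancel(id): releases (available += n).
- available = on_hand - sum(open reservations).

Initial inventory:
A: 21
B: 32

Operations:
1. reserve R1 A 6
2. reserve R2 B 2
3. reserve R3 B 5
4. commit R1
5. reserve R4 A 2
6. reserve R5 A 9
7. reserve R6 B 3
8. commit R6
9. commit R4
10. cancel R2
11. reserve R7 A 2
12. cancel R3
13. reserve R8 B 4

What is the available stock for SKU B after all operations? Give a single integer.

Step 1: reserve R1 A 6 -> on_hand[A=21 B=32] avail[A=15 B=32] open={R1}
Step 2: reserve R2 B 2 -> on_hand[A=21 B=32] avail[A=15 B=30] open={R1,R2}
Step 3: reserve R3 B 5 -> on_hand[A=21 B=32] avail[A=15 B=25] open={R1,R2,R3}
Step 4: commit R1 -> on_hand[A=15 B=32] avail[A=15 B=25] open={R2,R3}
Step 5: reserve R4 A 2 -> on_hand[A=15 B=32] avail[A=13 B=25] open={R2,R3,R4}
Step 6: reserve R5 A 9 -> on_hand[A=15 B=32] avail[A=4 B=25] open={R2,R3,R4,R5}
Step 7: reserve R6 B 3 -> on_hand[A=15 B=32] avail[A=4 B=22] open={R2,R3,R4,R5,R6}
Step 8: commit R6 -> on_hand[A=15 B=29] avail[A=4 B=22] open={R2,R3,R4,R5}
Step 9: commit R4 -> on_hand[A=13 B=29] avail[A=4 B=22] open={R2,R3,R5}
Step 10: cancel R2 -> on_hand[A=13 B=29] avail[A=4 B=24] open={R3,R5}
Step 11: reserve R7 A 2 -> on_hand[A=13 B=29] avail[A=2 B=24] open={R3,R5,R7}
Step 12: cancel R3 -> on_hand[A=13 B=29] avail[A=2 B=29] open={R5,R7}
Step 13: reserve R8 B 4 -> on_hand[A=13 B=29] avail[A=2 B=25] open={R5,R7,R8}
Final available[B] = 25

Answer: 25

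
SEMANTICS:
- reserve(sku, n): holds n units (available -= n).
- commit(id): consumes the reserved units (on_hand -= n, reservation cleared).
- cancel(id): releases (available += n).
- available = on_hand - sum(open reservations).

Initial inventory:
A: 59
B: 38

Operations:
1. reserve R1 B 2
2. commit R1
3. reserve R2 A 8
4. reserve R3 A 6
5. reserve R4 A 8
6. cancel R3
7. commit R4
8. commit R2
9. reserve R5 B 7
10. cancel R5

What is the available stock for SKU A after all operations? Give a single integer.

Step 1: reserve R1 B 2 -> on_hand[A=59 B=38] avail[A=59 B=36] open={R1}
Step 2: commit R1 -> on_hand[A=59 B=36] avail[A=59 B=36] open={}
Step 3: reserve R2 A 8 -> on_hand[A=59 B=36] avail[A=51 B=36] open={R2}
Step 4: reserve R3 A 6 -> on_hand[A=59 B=36] avail[A=45 B=36] open={R2,R3}
Step 5: reserve R4 A 8 -> on_hand[A=59 B=36] avail[A=37 B=36] open={R2,R3,R4}
Step 6: cancel R3 -> on_hand[A=59 B=36] avail[A=43 B=36] open={R2,R4}
Step 7: commit R4 -> on_hand[A=51 B=36] avail[A=43 B=36] open={R2}
Step 8: commit R2 -> on_hand[A=43 B=36] avail[A=43 B=36] open={}
Step 9: reserve R5 B 7 -> on_hand[A=43 B=36] avail[A=43 B=29] open={R5}
Step 10: cancel R5 -> on_hand[A=43 B=36] avail[A=43 B=36] open={}
Final available[A] = 43

Answer: 43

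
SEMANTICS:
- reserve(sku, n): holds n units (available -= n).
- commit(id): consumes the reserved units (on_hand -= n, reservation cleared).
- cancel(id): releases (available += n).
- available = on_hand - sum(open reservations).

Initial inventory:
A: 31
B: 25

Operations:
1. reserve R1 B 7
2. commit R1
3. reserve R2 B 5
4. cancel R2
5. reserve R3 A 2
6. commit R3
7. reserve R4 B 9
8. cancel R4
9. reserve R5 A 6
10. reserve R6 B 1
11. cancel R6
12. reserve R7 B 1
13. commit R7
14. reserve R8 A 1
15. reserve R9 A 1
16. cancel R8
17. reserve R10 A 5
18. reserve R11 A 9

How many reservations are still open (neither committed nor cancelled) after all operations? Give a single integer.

Step 1: reserve R1 B 7 -> on_hand[A=31 B=25] avail[A=31 B=18] open={R1}
Step 2: commit R1 -> on_hand[A=31 B=18] avail[A=31 B=18] open={}
Step 3: reserve R2 B 5 -> on_hand[A=31 B=18] avail[A=31 B=13] open={R2}
Step 4: cancel R2 -> on_hand[A=31 B=18] avail[A=31 B=18] open={}
Step 5: reserve R3 A 2 -> on_hand[A=31 B=18] avail[A=29 B=18] open={R3}
Step 6: commit R3 -> on_hand[A=29 B=18] avail[A=29 B=18] open={}
Step 7: reserve R4 B 9 -> on_hand[A=29 B=18] avail[A=29 B=9] open={R4}
Step 8: cancel R4 -> on_hand[A=29 B=18] avail[A=29 B=18] open={}
Step 9: reserve R5 A 6 -> on_hand[A=29 B=18] avail[A=23 B=18] open={R5}
Step 10: reserve R6 B 1 -> on_hand[A=29 B=18] avail[A=23 B=17] open={R5,R6}
Step 11: cancel R6 -> on_hand[A=29 B=18] avail[A=23 B=18] open={R5}
Step 12: reserve R7 B 1 -> on_hand[A=29 B=18] avail[A=23 B=17] open={R5,R7}
Step 13: commit R7 -> on_hand[A=29 B=17] avail[A=23 B=17] open={R5}
Step 14: reserve R8 A 1 -> on_hand[A=29 B=17] avail[A=22 B=17] open={R5,R8}
Step 15: reserve R9 A 1 -> on_hand[A=29 B=17] avail[A=21 B=17] open={R5,R8,R9}
Step 16: cancel R8 -> on_hand[A=29 B=17] avail[A=22 B=17] open={R5,R9}
Step 17: reserve R10 A 5 -> on_hand[A=29 B=17] avail[A=17 B=17] open={R10,R5,R9}
Step 18: reserve R11 A 9 -> on_hand[A=29 B=17] avail[A=8 B=17] open={R10,R11,R5,R9}
Open reservations: ['R10', 'R11', 'R5', 'R9'] -> 4

Answer: 4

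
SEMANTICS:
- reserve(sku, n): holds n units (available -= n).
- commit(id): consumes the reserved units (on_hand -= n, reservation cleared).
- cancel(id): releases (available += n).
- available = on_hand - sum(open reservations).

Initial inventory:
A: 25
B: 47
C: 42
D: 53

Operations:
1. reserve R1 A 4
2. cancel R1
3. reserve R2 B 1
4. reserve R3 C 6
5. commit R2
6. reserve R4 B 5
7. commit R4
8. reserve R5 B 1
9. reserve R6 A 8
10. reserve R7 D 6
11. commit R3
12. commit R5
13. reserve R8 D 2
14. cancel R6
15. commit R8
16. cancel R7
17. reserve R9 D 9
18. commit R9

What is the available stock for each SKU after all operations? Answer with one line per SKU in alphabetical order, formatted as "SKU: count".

Step 1: reserve R1 A 4 -> on_hand[A=25 B=47 C=42 D=53] avail[A=21 B=47 C=42 D=53] open={R1}
Step 2: cancel R1 -> on_hand[A=25 B=47 C=42 D=53] avail[A=25 B=47 C=42 D=53] open={}
Step 3: reserve R2 B 1 -> on_hand[A=25 B=47 C=42 D=53] avail[A=25 B=46 C=42 D=53] open={R2}
Step 4: reserve R3 C 6 -> on_hand[A=25 B=47 C=42 D=53] avail[A=25 B=46 C=36 D=53] open={R2,R3}
Step 5: commit R2 -> on_hand[A=25 B=46 C=42 D=53] avail[A=25 B=46 C=36 D=53] open={R3}
Step 6: reserve R4 B 5 -> on_hand[A=25 B=46 C=42 D=53] avail[A=25 B=41 C=36 D=53] open={R3,R4}
Step 7: commit R4 -> on_hand[A=25 B=41 C=42 D=53] avail[A=25 B=41 C=36 D=53] open={R3}
Step 8: reserve R5 B 1 -> on_hand[A=25 B=41 C=42 D=53] avail[A=25 B=40 C=36 D=53] open={R3,R5}
Step 9: reserve R6 A 8 -> on_hand[A=25 B=41 C=42 D=53] avail[A=17 B=40 C=36 D=53] open={R3,R5,R6}
Step 10: reserve R7 D 6 -> on_hand[A=25 B=41 C=42 D=53] avail[A=17 B=40 C=36 D=47] open={R3,R5,R6,R7}
Step 11: commit R3 -> on_hand[A=25 B=41 C=36 D=53] avail[A=17 B=40 C=36 D=47] open={R5,R6,R7}
Step 12: commit R5 -> on_hand[A=25 B=40 C=36 D=53] avail[A=17 B=40 C=36 D=47] open={R6,R7}
Step 13: reserve R8 D 2 -> on_hand[A=25 B=40 C=36 D=53] avail[A=17 B=40 C=36 D=45] open={R6,R7,R8}
Step 14: cancel R6 -> on_hand[A=25 B=40 C=36 D=53] avail[A=25 B=40 C=36 D=45] open={R7,R8}
Step 15: commit R8 -> on_hand[A=25 B=40 C=36 D=51] avail[A=25 B=40 C=36 D=45] open={R7}
Step 16: cancel R7 -> on_hand[A=25 B=40 C=36 D=51] avail[A=25 B=40 C=36 D=51] open={}
Step 17: reserve R9 D 9 -> on_hand[A=25 B=40 C=36 D=51] avail[A=25 B=40 C=36 D=42] open={R9}
Step 18: commit R9 -> on_hand[A=25 B=40 C=36 D=42] avail[A=25 B=40 C=36 D=42] open={}

Answer: A: 25
B: 40
C: 36
D: 42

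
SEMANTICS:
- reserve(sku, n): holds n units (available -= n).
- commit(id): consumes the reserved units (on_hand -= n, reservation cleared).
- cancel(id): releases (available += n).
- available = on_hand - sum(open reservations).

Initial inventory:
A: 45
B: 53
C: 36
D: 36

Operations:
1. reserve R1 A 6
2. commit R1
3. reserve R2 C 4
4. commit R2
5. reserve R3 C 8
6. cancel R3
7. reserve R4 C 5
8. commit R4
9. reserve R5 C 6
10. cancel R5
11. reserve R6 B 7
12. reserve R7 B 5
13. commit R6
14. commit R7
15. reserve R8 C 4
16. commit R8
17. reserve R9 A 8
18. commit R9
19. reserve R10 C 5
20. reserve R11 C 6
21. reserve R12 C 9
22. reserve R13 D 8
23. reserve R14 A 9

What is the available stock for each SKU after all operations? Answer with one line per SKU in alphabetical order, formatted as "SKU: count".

Step 1: reserve R1 A 6 -> on_hand[A=45 B=53 C=36 D=36] avail[A=39 B=53 C=36 D=36] open={R1}
Step 2: commit R1 -> on_hand[A=39 B=53 C=36 D=36] avail[A=39 B=53 C=36 D=36] open={}
Step 3: reserve R2 C 4 -> on_hand[A=39 B=53 C=36 D=36] avail[A=39 B=53 C=32 D=36] open={R2}
Step 4: commit R2 -> on_hand[A=39 B=53 C=32 D=36] avail[A=39 B=53 C=32 D=36] open={}
Step 5: reserve R3 C 8 -> on_hand[A=39 B=53 C=32 D=36] avail[A=39 B=53 C=24 D=36] open={R3}
Step 6: cancel R3 -> on_hand[A=39 B=53 C=32 D=36] avail[A=39 B=53 C=32 D=36] open={}
Step 7: reserve R4 C 5 -> on_hand[A=39 B=53 C=32 D=36] avail[A=39 B=53 C=27 D=36] open={R4}
Step 8: commit R4 -> on_hand[A=39 B=53 C=27 D=36] avail[A=39 B=53 C=27 D=36] open={}
Step 9: reserve R5 C 6 -> on_hand[A=39 B=53 C=27 D=36] avail[A=39 B=53 C=21 D=36] open={R5}
Step 10: cancel R5 -> on_hand[A=39 B=53 C=27 D=36] avail[A=39 B=53 C=27 D=36] open={}
Step 11: reserve R6 B 7 -> on_hand[A=39 B=53 C=27 D=36] avail[A=39 B=46 C=27 D=36] open={R6}
Step 12: reserve R7 B 5 -> on_hand[A=39 B=53 C=27 D=36] avail[A=39 B=41 C=27 D=36] open={R6,R7}
Step 13: commit R6 -> on_hand[A=39 B=46 C=27 D=36] avail[A=39 B=41 C=27 D=36] open={R7}
Step 14: commit R7 -> on_hand[A=39 B=41 C=27 D=36] avail[A=39 B=41 C=27 D=36] open={}
Step 15: reserve R8 C 4 -> on_hand[A=39 B=41 C=27 D=36] avail[A=39 B=41 C=23 D=36] open={R8}
Step 16: commit R8 -> on_hand[A=39 B=41 C=23 D=36] avail[A=39 B=41 C=23 D=36] open={}
Step 17: reserve R9 A 8 -> on_hand[A=39 B=41 C=23 D=36] avail[A=31 B=41 C=23 D=36] open={R9}
Step 18: commit R9 -> on_hand[A=31 B=41 C=23 D=36] avail[A=31 B=41 C=23 D=36] open={}
Step 19: reserve R10 C 5 -> on_hand[A=31 B=41 C=23 D=36] avail[A=31 B=41 C=18 D=36] open={R10}
Step 20: reserve R11 C 6 -> on_hand[A=31 B=41 C=23 D=36] avail[A=31 B=41 C=12 D=36] open={R10,R11}
Step 21: reserve R12 C 9 -> on_hand[A=31 B=41 C=23 D=36] avail[A=31 B=41 C=3 D=36] open={R10,R11,R12}
Step 22: reserve R13 D 8 -> on_hand[A=31 B=41 C=23 D=36] avail[A=31 B=41 C=3 D=28] open={R10,R11,R12,R13}
Step 23: reserve R14 A 9 -> on_hand[A=31 B=41 C=23 D=36] avail[A=22 B=41 C=3 D=28] open={R10,R11,R12,R13,R14}

Answer: A: 22
B: 41
C: 3
D: 28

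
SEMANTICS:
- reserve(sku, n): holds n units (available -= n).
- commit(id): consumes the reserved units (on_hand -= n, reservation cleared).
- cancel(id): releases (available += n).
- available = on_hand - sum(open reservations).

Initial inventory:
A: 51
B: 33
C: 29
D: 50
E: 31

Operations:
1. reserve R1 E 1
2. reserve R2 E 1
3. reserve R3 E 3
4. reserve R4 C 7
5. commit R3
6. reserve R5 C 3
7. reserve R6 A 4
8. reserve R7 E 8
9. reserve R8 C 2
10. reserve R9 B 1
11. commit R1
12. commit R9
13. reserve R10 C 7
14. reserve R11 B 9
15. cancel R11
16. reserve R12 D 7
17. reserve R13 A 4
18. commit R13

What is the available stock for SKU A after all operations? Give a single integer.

Answer: 43

Derivation:
Step 1: reserve R1 E 1 -> on_hand[A=51 B=33 C=29 D=50 E=31] avail[A=51 B=33 C=29 D=50 E=30] open={R1}
Step 2: reserve R2 E 1 -> on_hand[A=51 B=33 C=29 D=50 E=31] avail[A=51 B=33 C=29 D=50 E=29] open={R1,R2}
Step 3: reserve R3 E 3 -> on_hand[A=51 B=33 C=29 D=50 E=31] avail[A=51 B=33 C=29 D=50 E=26] open={R1,R2,R3}
Step 4: reserve R4 C 7 -> on_hand[A=51 B=33 C=29 D=50 E=31] avail[A=51 B=33 C=22 D=50 E=26] open={R1,R2,R3,R4}
Step 5: commit R3 -> on_hand[A=51 B=33 C=29 D=50 E=28] avail[A=51 B=33 C=22 D=50 E=26] open={R1,R2,R4}
Step 6: reserve R5 C 3 -> on_hand[A=51 B=33 C=29 D=50 E=28] avail[A=51 B=33 C=19 D=50 E=26] open={R1,R2,R4,R5}
Step 7: reserve R6 A 4 -> on_hand[A=51 B=33 C=29 D=50 E=28] avail[A=47 B=33 C=19 D=50 E=26] open={R1,R2,R4,R5,R6}
Step 8: reserve R7 E 8 -> on_hand[A=51 B=33 C=29 D=50 E=28] avail[A=47 B=33 C=19 D=50 E=18] open={R1,R2,R4,R5,R6,R7}
Step 9: reserve R8 C 2 -> on_hand[A=51 B=33 C=29 D=50 E=28] avail[A=47 B=33 C=17 D=50 E=18] open={R1,R2,R4,R5,R6,R7,R8}
Step 10: reserve R9 B 1 -> on_hand[A=51 B=33 C=29 D=50 E=28] avail[A=47 B=32 C=17 D=50 E=18] open={R1,R2,R4,R5,R6,R7,R8,R9}
Step 11: commit R1 -> on_hand[A=51 B=33 C=29 D=50 E=27] avail[A=47 B=32 C=17 D=50 E=18] open={R2,R4,R5,R6,R7,R8,R9}
Step 12: commit R9 -> on_hand[A=51 B=32 C=29 D=50 E=27] avail[A=47 B=32 C=17 D=50 E=18] open={R2,R4,R5,R6,R7,R8}
Step 13: reserve R10 C 7 -> on_hand[A=51 B=32 C=29 D=50 E=27] avail[A=47 B=32 C=10 D=50 E=18] open={R10,R2,R4,R5,R6,R7,R8}
Step 14: reserve R11 B 9 -> on_hand[A=51 B=32 C=29 D=50 E=27] avail[A=47 B=23 C=10 D=50 E=18] open={R10,R11,R2,R4,R5,R6,R7,R8}
Step 15: cancel R11 -> on_hand[A=51 B=32 C=29 D=50 E=27] avail[A=47 B=32 C=10 D=50 E=18] open={R10,R2,R4,R5,R6,R7,R8}
Step 16: reserve R12 D 7 -> on_hand[A=51 B=32 C=29 D=50 E=27] avail[A=47 B=32 C=10 D=43 E=18] open={R10,R12,R2,R4,R5,R6,R7,R8}
Step 17: reserve R13 A 4 -> on_hand[A=51 B=32 C=29 D=50 E=27] avail[A=43 B=32 C=10 D=43 E=18] open={R10,R12,R13,R2,R4,R5,R6,R7,R8}
Step 18: commit R13 -> on_hand[A=47 B=32 C=29 D=50 E=27] avail[A=43 B=32 C=10 D=43 E=18] open={R10,R12,R2,R4,R5,R6,R7,R8}
Final available[A] = 43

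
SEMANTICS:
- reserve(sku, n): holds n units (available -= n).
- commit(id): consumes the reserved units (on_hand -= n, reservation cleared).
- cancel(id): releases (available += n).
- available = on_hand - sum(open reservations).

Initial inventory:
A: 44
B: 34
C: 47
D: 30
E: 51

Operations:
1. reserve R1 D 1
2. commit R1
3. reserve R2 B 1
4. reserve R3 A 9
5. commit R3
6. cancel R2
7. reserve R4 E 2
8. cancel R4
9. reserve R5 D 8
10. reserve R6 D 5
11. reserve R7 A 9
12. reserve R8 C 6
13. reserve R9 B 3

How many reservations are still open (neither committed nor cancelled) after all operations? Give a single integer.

Step 1: reserve R1 D 1 -> on_hand[A=44 B=34 C=47 D=30 E=51] avail[A=44 B=34 C=47 D=29 E=51] open={R1}
Step 2: commit R1 -> on_hand[A=44 B=34 C=47 D=29 E=51] avail[A=44 B=34 C=47 D=29 E=51] open={}
Step 3: reserve R2 B 1 -> on_hand[A=44 B=34 C=47 D=29 E=51] avail[A=44 B=33 C=47 D=29 E=51] open={R2}
Step 4: reserve R3 A 9 -> on_hand[A=44 B=34 C=47 D=29 E=51] avail[A=35 B=33 C=47 D=29 E=51] open={R2,R3}
Step 5: commit R3 -> on_hand[A=35 B=34 C=47 D=29 E=51] avail[A=35 B=33 C=47 D=29 E=51] open={R2}
Step 6: cancel R2 -> on_hand[A=35 B=34 C=47 D=29 E=51] avail[A=35 B=34 C=47 D=29 E=51] open={}
Step 7: reserve R4 E 2 -> on_hand[A=35 B=34 C=47 D=29 E=51] avail[A=35 B=34 C=47 D=29 E=49] open={R4}
Step 8: cancel R4 -> on_hand[A=35 B=34 C=47 D=29 E=51] avail[A=35 B=34 C=47 D=29 E=51] open={}
Step 9: reserve R5 D 8 -> on_hand[A=35 B=34 C=47 D=29 E=51] avail[A=35 B=34 C=47 D=21 E=51] open={R5}
Step 10: reserve R6 D 5 -> on_hand[A=35 B=34 C=47 D=29 E=51] avail[A=35 B=34 C=47 D=16 E=51] open={R5,R6}
Step 11: reserve R7 A 9 -> on_hand[A=35 B=34 C=47 D=29 E=51] avail[A=26 B=34 C=47 D=16 E=51] open={R5,R6,R7}
Step 12: reserve R8 C 6 -> on_hand[A=35 B=34 C=47 D=29 E=51] avail[A=26 B=34 C=41 D=16 E=51] open={R5,R6,R7,R8}
Step 13: reserve R9 B 3 -> on_hand[A=35 B=34 C=47 D=29 E=51] avail[A=26 B=31 C=41 D=16 E=51] open={R5,R6,R7,R8,R9}
Open reservations: ['R5', 'R6', 'R7', 'R8', 'R9'] -> 5

Answer: 5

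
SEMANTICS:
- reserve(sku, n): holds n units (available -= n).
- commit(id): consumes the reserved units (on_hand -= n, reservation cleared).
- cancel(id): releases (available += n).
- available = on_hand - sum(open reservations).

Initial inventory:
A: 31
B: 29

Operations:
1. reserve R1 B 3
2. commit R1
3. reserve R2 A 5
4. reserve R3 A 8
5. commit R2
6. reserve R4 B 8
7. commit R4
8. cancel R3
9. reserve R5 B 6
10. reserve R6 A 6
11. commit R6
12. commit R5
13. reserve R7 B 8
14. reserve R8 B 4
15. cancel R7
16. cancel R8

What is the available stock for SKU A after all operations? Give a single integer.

Answer: 20

Derivation:
Step 1: reserve R1 B 3 -> on_hand[A=31 B=29] avail[A=31 B=26] open={R1}
Step 2: commit R1 -> on_hand[A=31 B=26] avail[A=31 B=26] open={}
Step 3: reserve R2 A 5 -> on_hand[A=31 B=26] avail[A=26 B=26] open={R2}
Step 4: reserve R3 A 8 -> on_hand[A=31 B=26] avail[A=18 B=26] open={R2,R3}
Step 5: commit R2 -> on_hand[A=26 B=26] avail[A=18 B=26] open={R3}
Step 6: reserve R4 B 8 -> on_hand[A=26 B=26] avail[A=18 B=18] open={R3,R4}
Step 7: commit R4 -> on_hand[A=26 B=18] avail[A=18 B=18] open={R3}
Step 8: cancel R3 -> on_hand[A=26 B=18] avail[A=26 B=18] open={}
Step 9: reserve R5 B 6 -> on_hand[A=26 B=18] avail[A=26 B=12] open={R5}
Step 10: reserve R6 A 6 -> on_hand[A=26 B=18] avail[A=20 B=12] open={R5,R6}
Step 11: commit R6 -> on_hand[A=20 B=18] avail[A=20 B=12] open={R5}
Step 12: commit R5 -> on_hand[A=20 B=12] avail[A=20 B=12] open={}
Step 13: reserve R7 B 8 -> on_hand[A=20 B=12] avail[A=20 B=4] open={R7}
Step 14: reserve R8 B 4 -> on_hand[A=20 B=12] avail[A=20 B=0] open={R7,R8}
Step 15: cancel R7 -> on_hand[A=20 B=12] avail[A=20 B=8] open={R8}
Step 16: cancel R8 -> on_hand[A=20 B=12] avail[A=20 B=12] open={}
Final available[A] = 20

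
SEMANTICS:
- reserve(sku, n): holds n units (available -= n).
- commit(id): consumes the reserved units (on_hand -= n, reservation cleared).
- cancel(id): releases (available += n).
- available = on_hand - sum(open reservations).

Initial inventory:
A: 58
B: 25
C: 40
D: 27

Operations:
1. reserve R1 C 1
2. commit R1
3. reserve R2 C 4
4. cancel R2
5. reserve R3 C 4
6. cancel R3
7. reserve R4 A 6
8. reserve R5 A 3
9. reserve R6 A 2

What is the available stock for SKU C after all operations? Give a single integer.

Answer: 39

Derivation:
Step 1: reserve R1 C 1 -> on_hand[A=58 B=25 C=40 D=27] avail[A=58 B=25 C=39 D=27] open={R1}
Step 2: commit R1 -> on_hand[A=58 B=25 C=39 D=27] avail[A=58 B=25 C=39 D=27] open={}
Step 3: reserve R2 C 4 -> on_hand[A=58 B=25 C=39 D=27] avail[A=58 B=25 C=35 D=27] open={R2}
Step 4: cancel R2 -> on_hand[A=58 B=25 C=39 D=27] avail[A=58 B=25 C=39 D=27] open={}
Step 5: reserve R3 C 4 -> on_hand[A=58 B=25 C=39 D=27] avail[A=58 B=25 C=35 D=27] open={R3}
Step 6: cancel R3 -> on_hand[A=58 B=25 C=39 D=27] avail[A=58 B=25 C=39 D=27] open={}
Step 7: reserve R4 A 6 -> on_hand[A=58 B=25 C=39 D=27] avail[A=52 B=25 C=39 D=27] open={R4}
Step 8: reserve R5 A 3 -> on_hand[A=58 B=25 C=39 D=27] avail[A=49 B=25 C=39 D=27] open={R4,R5}
Step 9: reserve R6 A 2 -> on_hand[A=58 B=25 C=39 D=27] avail[A=47 B=25 C=39 D=27] open={R4,R5,R6}
Final available[C] = 39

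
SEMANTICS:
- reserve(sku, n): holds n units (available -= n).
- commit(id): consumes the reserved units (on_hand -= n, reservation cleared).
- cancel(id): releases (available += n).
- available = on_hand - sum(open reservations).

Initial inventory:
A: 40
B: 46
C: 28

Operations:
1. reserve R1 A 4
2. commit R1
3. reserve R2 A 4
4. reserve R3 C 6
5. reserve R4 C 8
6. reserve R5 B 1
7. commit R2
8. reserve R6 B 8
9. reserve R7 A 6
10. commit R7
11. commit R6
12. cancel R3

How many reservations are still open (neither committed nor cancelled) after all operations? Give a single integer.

Step 1: reserve R1 A 4 -> on_hand[A=40 B=46 C=28] avail[A=36 B=46 C=28] open={R1}
Step 2: commit R1 -> on_hand[A=36 B=46 C=28] avail[A=36 B=46 C=28] open={}
Step 3: reserve R2 A 4 -> on_hand[A=36 B=46 C=28] avail[A=32 B=46 C=28] open={R2}
Step 4: reserve R3 C 6 -> on_hand[A=36 B=46 C=28] avail[A=32 B=46 C=22] open={R2,R3}
Step 5: reserve R4 C 8 -> on_hand[A=36 B=46 C=28] avail[A=32 B=46 C=14] open={R2,R3,R4}
Step 6: reserve R5 B 1 -> on_hand[A=36 B=46 C=28] avail[A=32 B=45 C=14] open={R2,R3,R4,R5}
Step 7: commit R2 -> on_hand[A=32 B=46 C=28] avail[A=32 B=45 C=14] open={R3,R4,R5}
Step 8: reserve R6 B 8 -> on_hand[A=32 B=46 C=28] avail[A=32 B=37 C=14] open={R3,R4,R5,R6}
Step 9: reserve R7 A 6 -> on_hand[A=32 B=46 C=28] avail[A=26 B=37 C=14] open={R3,R4,R5,R6,R7}
Step 10: commit R7 -> on_hand[A=26 B=46 C=28] avail[A=26 B=37 C=14] open={R3,R4,R5,R6}
Step 11: commit R6 -> on_hand[A=26 B=38 C=28] avail[A=26 B=37 C=14] open={R3,R4,R5}
Step 12: cancel R3 -> on_hand[A=26 B=38 C=28] avail[A=26 B=37 C=20] open={R4,R5}
Open reservations: ['R4', 'R5'] -> 2

Answer: 2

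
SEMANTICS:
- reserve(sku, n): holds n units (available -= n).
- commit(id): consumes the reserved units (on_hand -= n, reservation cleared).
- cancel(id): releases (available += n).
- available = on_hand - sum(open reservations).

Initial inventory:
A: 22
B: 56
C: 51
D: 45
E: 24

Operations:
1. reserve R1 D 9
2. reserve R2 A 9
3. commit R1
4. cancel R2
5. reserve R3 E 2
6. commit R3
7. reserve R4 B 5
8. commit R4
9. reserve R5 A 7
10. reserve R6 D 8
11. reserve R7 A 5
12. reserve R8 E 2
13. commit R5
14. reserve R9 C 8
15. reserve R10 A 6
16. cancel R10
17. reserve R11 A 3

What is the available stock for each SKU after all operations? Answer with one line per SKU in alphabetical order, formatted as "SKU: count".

Step 1: reserve R1 D 9 -> on_hand[A=22 B=56 C=51 D=45 E=24] avail[A=22 B=56 C=51 D=36 E=24] open={R1}
Step 2: reserve R2 A 9 -> on_hand[A=22 B=56 C=51 D=45 E=24] avail[A=13 B=56 C=51 D=36 E=24] open={R1,R2}
Step 3: commit R1 -> on_hand[A=22 B=56 C=51 D=36 E=24] avail[A=13 B=56 C=51 D=36 E=24] open={R2}
Step 4: cancel R2 -> on_hand[A=22 B=56 C=51 D=36 E=24] avail[A=22 B=56 C=51 D=36 E=24] open={}
Step 5: reserve R3 E 2 -> on_hand[A=22 B=56 C=51 D=36 E=24] avail[A=22 B=56 C=51 D=36 E=22] open={R3}
Step 6: commit R3 -> on_hand[A=22 B=56 C=51 D=36 E=22] avail[A=22 B=56 C=51 D=36 E=22] open={}
Step 7: reserve R4 B 5 -> on_hand[A=22 B=56 C=51 D=36 E=22] avail[A=22 B=51 C=51 D=36 E=22] open={R4}
Step 8: commit R4 -> on_hand[A=22 B=51 C=51 D=36 E=22] avail[A=22 B=51 C=51 D=36 E=22] open={}
Step 9: reserve R5 A 7 -> on_hand[A=22 B=51 C=51 D=36 E=22] avail[A=15 B=51 C=51 D=36 E=22] open={R5}
Step 10: reserve R6 D 8 -> on_hand[A=22 B=51 C=51 D=36 E=22] avail[A=15 B=51 C=51 D=28 E=22] open={R5,R6}
Step 11: reserve R7 A 5 -> on_hand[A=22 B=51 C=51 D=36 E=22] avail[A=10 B=51 C=51 D=28 E=22] open={R5,R6,R7}
Step 12: reserve R8 E 2 -> on_hand[A=22 B=51 C=51 D=36 E=22] avail[A=10 B=51 C=51 D=28 E=20] open={R5,R6,R7,R8}
Step 13: commit R5 -> on_hand[A=15 B=51 C=51 D=36 E=22] avail[A=10 B=51 C=51 D=28 E=20] open={R6,R7,R8}
Step 14: reserve R9 C 8 -> on_hand[A=15 B=51 C=51 D=36 E=22] avail[A=10 B=51 C=43 D=28 E=20] open={R6,R7,R8,R9}
Step 15: reserve R10 A 6 -> on_hand[A=15 B=51 C=51 D=36 E=22] avail[A=4 B=51 C=43 D=28 E=20] open={R10,R6,R7,R8,R9}
Step 16: cancel R10 -> on_hand[A=15 B=51 C=51 D=36 E=22] avail[A=10 B=51 C=43 D=28 E=20] open={R6,R7,R8,R9}
Step 17: reserve R11 A 3 -> on_hand[A=15 B=51 C=51 D=36 E=22] avail[A=7 B=51 C=43 D=28 E=20] open={R11,R6,R7,R8,R9}

Answer: A: 7
B: 51
C: 43
D: 28
E: 20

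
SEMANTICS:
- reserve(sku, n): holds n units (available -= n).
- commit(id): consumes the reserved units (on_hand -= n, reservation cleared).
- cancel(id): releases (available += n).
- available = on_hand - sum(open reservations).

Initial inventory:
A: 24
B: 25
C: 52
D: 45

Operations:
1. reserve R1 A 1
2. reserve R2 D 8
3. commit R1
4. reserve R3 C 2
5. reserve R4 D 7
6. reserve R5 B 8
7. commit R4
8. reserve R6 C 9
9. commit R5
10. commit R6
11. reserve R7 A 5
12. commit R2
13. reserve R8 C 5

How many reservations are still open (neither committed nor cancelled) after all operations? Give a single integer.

Step 1: reserve R1 A 1 -> on_hand[A=24 B=25 C=52 D=45] avail[A=23 B=25 C=52 D=45] open={R1}
Step 2: reserve R2 D 8 -> on_hand[A=24 B=25 C=52 D=45] avail[A=23 B=25 C=52 D=37] open={R1,R2}
Step 3: commit R1 -> on_hand[A=23 B=25 C=52 D=45] avail[A=23 B=25 C=52 D=37] open={R2}
Step 4: reserve R3 C 2 -> on_hand[A=23 B=25 C=52 D=45] avail[A=23 B=25 C=50 D=37] open={R2,R3}
Step 5: reserve R4 D 7 -> on_hand[A=23 B=25 C=52 D=45] avail[A=23 B=25 C=50 D=30] open={R2,R3,R4}
Step 6: reserve R5 B 8 -> on_hand[A=23 B=25 C=52 D=45] avail[A=23 B=17 C=50 D=30] open={R2,R3,R4,R5}
Step 7: commit R4 -> on_hand[A=23 B=25 C=52 D=38] avail[A=23 B=17 C=50 D=30] open={R2,R3,R5}
Step 8: reserve R6 C 9 -> on_hand[A=23 B=25 C=52 D=38] avail[A=23 B=17 C=41 D=30] open={R2,R3,R5,R6}
Step 9: commit R5 -> on_hand[A=23 B=17 C=52 D=38] avail[A=23 B=17 C=41 D=30] open={R2,R3,R6}
Step 10: commit R6 -> on_hand[A=23 B=17 C=43 D=38] avail[A=23 B=17 C=41 D=30] open={R2,R3}
Step 11: reserve R7 A 5 -> on_hand[A=23 B=17 C=43 D=38] avail[A=18 B=17 C=41 D=30] open={R2,R3,R7}
Step 12: commit R2 -> on_hand[A=23 B=17 C=43 D=30] avail[A=18 B=17 C=41 D=30] open={R3,R7}
Step 13: reserve R8 C 5 -> on_hand[A=23 B=17 C=43 D=30] avail[A=18 B=17 C=36 D=30] open={R3,R7,R8}
Open reservations: ['R3', 'R7', 'R8'] -> 3

Answer: 3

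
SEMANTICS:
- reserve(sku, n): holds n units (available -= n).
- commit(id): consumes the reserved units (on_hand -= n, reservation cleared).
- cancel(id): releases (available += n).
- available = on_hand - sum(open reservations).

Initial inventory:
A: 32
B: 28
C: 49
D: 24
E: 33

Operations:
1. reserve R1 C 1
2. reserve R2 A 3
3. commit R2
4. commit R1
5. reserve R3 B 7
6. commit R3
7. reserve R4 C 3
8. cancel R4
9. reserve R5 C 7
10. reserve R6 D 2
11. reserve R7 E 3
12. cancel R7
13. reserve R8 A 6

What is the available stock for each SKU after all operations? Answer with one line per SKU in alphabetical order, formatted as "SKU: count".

Step 1: reserve R1 C 1 -> on_hand[A=32 B=28 C=49 D=24 E=33] avail[A=32 B=28 C=48 D=24 E=33] open={R1}
Step 2: reserve R2 A 3 -> on_hand[A=32 B=28 C=49 D=24 E=33] avail[A=29 B=28 C=48 D=24 E=33] open={R1,R2}
Step 3: commit R2 -> on_hand[A=29 B=28 C=49 D=24 E=33] avail[A=29 B=28 C=48 D=24 E=33] open={R1}
Step 4: commit R1 -> on_hand[A=29 B=28 C=48 D=24 E=33] avail[A=29 B=28 C=48 D=24 E=33] open={}
Step 5: reserve R3 B 7 -> on_hand[A=29 B=28 C=48 D=24 E=33] avail[A=29 B=21 C=48 D=24 E=33] open={R3}
Step 6: commit R3 -> on_hand[A=29 B=21 C=48 D=24 E=33] avail[A=29 B=21 C=48 D=24 E=33] open={}
Step 7: reserve R4 C 3 -> on_hand[A=29 B=21 C=48 D=24 E=33] avail[A=29 B=21 C=45 D=24 E=33] open={R4}
Step 8: cancel R4 -> on_hand[A=29 B=21 C=48 D=24 E=33] avail[A=29 B=21 C=48 D=24 E=33] open={}
Step 9: reserve R5 C 7 -> on_hand[A=29 B=21 C=48 D=24 E=33] avail[A=29 B=21 C=41 D=24 E=33] open={R5}
Step 10: reserve R6 D 2 -> on_hand[A=29 B=21 C=48 D=24 E=33] avail[A=29 B=21 C=41 D=22 E=33] open={R5,R6}
Step 11: reserve R7 E 3 -> on_hand[A=29 B=21 C=48 D=24 E=33] avail[A=29 B=21 C=41 D=22 E=30] open={R5,R6,R7}
Step 12: cancel R7 -> on_hand[A=29 B=21 C=48 D=24 E=33] avail[A=29 B=21 C=41 D=22 E=33] open={R5,R6}
Step 13: reserve R8 A 6 -> on_hand[A=29 B=21 C=48 D=24 E=33] avail[A=23 B=21 C=41 D=22 E=33] open={R5,R6,R8}

Answer: A: 23
B: 21
C: 41
D: 22
E: 33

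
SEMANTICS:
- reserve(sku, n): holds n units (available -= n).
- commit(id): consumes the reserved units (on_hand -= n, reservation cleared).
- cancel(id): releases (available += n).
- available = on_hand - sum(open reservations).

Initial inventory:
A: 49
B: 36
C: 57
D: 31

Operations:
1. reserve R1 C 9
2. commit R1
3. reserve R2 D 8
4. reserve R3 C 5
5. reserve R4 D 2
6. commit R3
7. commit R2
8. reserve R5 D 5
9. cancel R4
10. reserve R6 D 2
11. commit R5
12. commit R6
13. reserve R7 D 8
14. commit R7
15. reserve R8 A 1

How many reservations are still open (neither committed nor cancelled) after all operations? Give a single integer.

Step 1: reserve R1 C 9 -> on_hand[A=49 B=36 C=57 D=31] avail[A=49 B=36 C=48 D=31] open={R1}
Step 2: commit R1 -> on_hand[A=49 B=36 C=48 D=31] avail[A=49 B=36 C=48 D=31] open={}
Step 3: reserve R2 D 8 -> on_hand[A=49 B=36 C=48 D=31] avail[A=49 B=36 C=48 D=23] open={R2}
Step 4: reserve R3 C 5 -> on_hand[A=49 B=36 C=48 D=31] avail[A=49 B=36 C=43 D=23] open={R2,R3}
Step 5: reserve R4 D 2 -> on_hand[A=49 B=36 C=48 D=31] avail[A=49 B=36 C=43 D=21] open={R2,R3,R4}
Step 6: commit R3 -> on_hand[A=49 B=36 C=43 D=31] avail[A=49 B=36 C=43 D=21] open={R2,R4}
Step 7: commit R2 -> on_hand[A=49 B=36 C=43 D=23] avail[A=49 B=36 C=43 D=21] open={R4}
Step 8: reserve R5 D 5 -> on_hand[A=49 B=36 C=43 D=23] avail[A=49 B=36 C=43 D=16] open={R4,R5}
Step 9: cancel R4 -> on_hand[A=49 B=36 C=43 D=23] avail[A=49 B=36 C=43 D=18] open={R5}
Step 10: reserve R6 D 2 -> on_hand[A=49 B=36 C=43 D=23] avail[A=49 B=36 C=43 D=16] open={R5,R6}
Step 11: commit R5 -> on_hand[A=49 B=36 C=43 D=18] avail[A=49 B=36 C=43 D=16] open={R6}
Step 12: commit R6 -> on_hand[A=49 B=36 C=43 D=16] avail[A=49 B=36 C=43 D=16] open={}
Step 13: reserve R7 D 8 -> on_hand[A=49 B=36 C=43 D=16] avail[A=49 B=36 C=43 D=8] open={R7}
Step 14: commit R7 -> on_hand[A=49 B=36 C=43 D=8] avail[A=49 B=36 C=43 D=8] open={}
Step 15: reserve R8 A 1 -> on_hand[A=49 B=36 C=43 D=8] avail[A=48 B=36 C=43 D=8] open={R8}
Open reservations: ['R8'] -> 1

Answer: 1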